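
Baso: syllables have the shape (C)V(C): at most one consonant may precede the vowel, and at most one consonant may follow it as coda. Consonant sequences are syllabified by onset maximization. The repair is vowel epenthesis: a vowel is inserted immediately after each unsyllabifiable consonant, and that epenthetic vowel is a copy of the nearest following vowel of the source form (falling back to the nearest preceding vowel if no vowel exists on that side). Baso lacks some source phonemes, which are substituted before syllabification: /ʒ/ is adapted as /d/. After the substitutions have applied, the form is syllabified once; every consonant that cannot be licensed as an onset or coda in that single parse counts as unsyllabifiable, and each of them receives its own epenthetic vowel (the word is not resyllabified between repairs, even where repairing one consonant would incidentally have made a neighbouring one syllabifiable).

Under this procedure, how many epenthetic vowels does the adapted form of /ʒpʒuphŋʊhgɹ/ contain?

5

After substitution the input is /dpduphŋʊhgɹ/.
The unsyllabifiable consonants are /d/, /p/, /h/, /g/, /ɹ/; each receives one epenthetic vowel.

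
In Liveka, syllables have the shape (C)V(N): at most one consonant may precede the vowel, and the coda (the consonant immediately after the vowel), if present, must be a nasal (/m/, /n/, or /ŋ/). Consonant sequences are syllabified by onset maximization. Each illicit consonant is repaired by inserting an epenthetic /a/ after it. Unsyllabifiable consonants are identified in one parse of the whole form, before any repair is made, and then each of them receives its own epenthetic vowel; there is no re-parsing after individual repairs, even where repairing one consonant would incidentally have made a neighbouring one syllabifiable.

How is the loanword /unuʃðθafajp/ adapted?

unuʃaðaθafajapa

Syllabifying with onset maximization leaves /ʃ/, /ð/, /j/, /p/ stranded (only a nasal (/m/, /n/, or /ŋ/) is licensed in coda position; onsets are limited to one consonant).
Each unlicensed consonant becomes the onset of a new syllable: /ʃ/ → /ʃa/, /ð/ → /ða/, /j/ → /ja/, /p/ → /pa/.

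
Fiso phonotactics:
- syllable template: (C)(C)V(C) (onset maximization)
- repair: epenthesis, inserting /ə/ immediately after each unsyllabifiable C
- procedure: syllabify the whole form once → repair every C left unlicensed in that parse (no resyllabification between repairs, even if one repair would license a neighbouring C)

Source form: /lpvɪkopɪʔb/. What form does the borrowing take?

ləpvɪkopɪʔbə

Syllabifying with onset maximization leaves /l/, /b/ stranded (at most one coda consonant is licensed; onsets may contain at most 2 consonants).
Inserting the epenthetic vowel yields /l/ → /lə/, /b/ → /bə/.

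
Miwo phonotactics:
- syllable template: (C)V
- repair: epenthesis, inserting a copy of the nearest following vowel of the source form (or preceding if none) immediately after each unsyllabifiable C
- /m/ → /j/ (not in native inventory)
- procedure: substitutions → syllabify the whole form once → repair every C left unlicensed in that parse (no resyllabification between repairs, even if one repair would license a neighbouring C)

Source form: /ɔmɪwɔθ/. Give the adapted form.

ɔjɪwɔθɔ

Substitution: /m/ → /j/, giving /ɔjɪwɔθ/.
Syllabifying with onset maximization leaves /θ/ stranded (no codas are permitted; onsets are limited to one consonant).
Epenthesis after each stranded consonant: /θ/ → /θɔ/.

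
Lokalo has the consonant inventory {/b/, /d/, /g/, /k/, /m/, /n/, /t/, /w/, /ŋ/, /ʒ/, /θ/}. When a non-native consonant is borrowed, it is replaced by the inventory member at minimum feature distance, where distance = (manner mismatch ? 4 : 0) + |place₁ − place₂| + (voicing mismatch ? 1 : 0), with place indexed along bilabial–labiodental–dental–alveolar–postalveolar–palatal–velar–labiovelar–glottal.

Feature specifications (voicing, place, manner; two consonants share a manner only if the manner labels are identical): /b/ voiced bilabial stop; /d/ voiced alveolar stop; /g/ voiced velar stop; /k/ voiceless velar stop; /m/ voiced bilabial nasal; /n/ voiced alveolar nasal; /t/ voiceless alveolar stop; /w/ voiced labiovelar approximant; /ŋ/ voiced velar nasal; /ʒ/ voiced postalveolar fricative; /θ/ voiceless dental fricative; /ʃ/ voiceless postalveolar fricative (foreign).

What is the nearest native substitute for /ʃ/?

ʒ

/ʒ/ is closest: same manner (fricative), place distance 0 (postalveolar→postalveolar), voicing differs (+1); total 1. Next closest is /θ/ at distance 2.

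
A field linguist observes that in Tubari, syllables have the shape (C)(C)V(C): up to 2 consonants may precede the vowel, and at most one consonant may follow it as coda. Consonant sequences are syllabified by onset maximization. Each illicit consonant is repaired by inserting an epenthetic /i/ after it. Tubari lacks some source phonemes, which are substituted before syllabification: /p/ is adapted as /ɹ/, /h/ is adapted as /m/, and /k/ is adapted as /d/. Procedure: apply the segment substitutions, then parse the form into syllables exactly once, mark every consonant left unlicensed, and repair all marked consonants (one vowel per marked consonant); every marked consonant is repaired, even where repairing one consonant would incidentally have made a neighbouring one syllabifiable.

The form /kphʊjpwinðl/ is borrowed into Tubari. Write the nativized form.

Substitution: /k/ → /d/, /p/ → /ɹ/, /h/ → /m/, giving /dɹmʊjɹwinðl/.
The consonants /d/, /ð/, /l/ cannot be parsed into a legal (C)(C)V(C) syllable (at most one coda consonant is licensed; onsets may contain at most 2 consonants).
Epenthesis after each stranded consonant: /d/ → /di/, /ð/ → /ði/, /l/ → /li/.

diɹmʊjɹwinðili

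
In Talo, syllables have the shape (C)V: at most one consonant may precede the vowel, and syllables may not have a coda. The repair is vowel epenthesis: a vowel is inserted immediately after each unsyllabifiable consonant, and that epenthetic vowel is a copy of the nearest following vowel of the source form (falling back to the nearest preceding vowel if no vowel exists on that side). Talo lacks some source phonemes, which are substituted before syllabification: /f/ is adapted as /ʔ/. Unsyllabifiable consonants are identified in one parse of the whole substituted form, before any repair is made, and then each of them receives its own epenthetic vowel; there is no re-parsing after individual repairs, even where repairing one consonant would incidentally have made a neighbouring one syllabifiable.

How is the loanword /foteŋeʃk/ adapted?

ʔoteŋeʃeke

Substitution: /f/ → /ʔ/, giving /ʔoteŋeʃk/.
Under (C)V, the unsyllabifiable consonants are /ʃ/, /k/ (no codas are permitted; onsets are limited to one consonant).
Each unlicensed consonant becomes the onset of a new syllable: /ʃ/ → /ʃe/, /k/ → /ke/.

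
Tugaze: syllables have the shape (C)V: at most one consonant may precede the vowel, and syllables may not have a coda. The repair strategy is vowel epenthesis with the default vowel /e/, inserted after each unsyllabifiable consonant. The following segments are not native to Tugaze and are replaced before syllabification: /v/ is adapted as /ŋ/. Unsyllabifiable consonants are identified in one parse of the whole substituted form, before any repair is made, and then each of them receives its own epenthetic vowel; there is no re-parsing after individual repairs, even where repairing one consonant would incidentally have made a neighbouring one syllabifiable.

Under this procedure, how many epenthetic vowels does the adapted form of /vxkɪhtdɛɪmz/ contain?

After substitution the input is /ŋxkɪhtdɛɪmz/.
The unsyllabifiable consonants are /ŋ/, /x/, /h/, /t/, /m/, /z/; each receives one epenthetic vowel.

6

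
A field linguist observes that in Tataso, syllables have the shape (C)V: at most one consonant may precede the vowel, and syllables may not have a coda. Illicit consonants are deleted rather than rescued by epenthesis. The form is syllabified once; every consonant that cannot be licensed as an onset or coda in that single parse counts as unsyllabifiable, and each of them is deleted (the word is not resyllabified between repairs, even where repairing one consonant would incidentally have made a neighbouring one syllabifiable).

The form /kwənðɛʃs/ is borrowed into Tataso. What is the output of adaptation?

Syllabifying with onset maximization leaves /k/, /n/, /ʃ/, /s/ stranded (no codas are permitted; onsets are limited to one consonant).
Each unlicensed consonant is deleted: /k/, /n/, /ʃ/, /s/.

wəðɛ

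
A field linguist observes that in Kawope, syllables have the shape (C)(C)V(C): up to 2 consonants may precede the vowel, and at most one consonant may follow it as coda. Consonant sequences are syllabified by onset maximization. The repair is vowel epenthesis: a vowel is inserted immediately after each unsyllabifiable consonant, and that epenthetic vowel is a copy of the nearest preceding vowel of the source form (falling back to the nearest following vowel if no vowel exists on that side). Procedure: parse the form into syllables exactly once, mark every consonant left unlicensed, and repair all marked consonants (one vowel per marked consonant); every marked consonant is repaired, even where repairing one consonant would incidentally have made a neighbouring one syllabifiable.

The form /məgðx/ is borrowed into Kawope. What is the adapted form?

məgðəxə

Syllabifying with onset maximization leaves /ð/, /x/ stranded (at most one coda consonant is licensed; onsets may contain at most 2 consonants).
Epenthesis after each stranded consonant: /ð/ → /ðə/, /x/ → /xə/.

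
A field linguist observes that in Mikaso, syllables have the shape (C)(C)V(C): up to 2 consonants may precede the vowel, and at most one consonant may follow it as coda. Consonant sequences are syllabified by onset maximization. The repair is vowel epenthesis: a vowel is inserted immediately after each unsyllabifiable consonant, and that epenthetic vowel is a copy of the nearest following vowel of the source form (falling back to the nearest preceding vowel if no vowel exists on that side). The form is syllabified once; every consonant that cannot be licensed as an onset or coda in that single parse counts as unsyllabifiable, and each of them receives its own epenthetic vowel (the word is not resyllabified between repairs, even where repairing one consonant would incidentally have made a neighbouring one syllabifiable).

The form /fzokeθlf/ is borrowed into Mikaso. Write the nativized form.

fzokeθlefe

Syllabifying with onset maximization leaves /l/, /f/ stranded (at most one coda consonant is licensed; onsets may contain at most 2 consonants).
Epenthesis after each stranded consonant: /l/ → /le/, /f/ → /fe/.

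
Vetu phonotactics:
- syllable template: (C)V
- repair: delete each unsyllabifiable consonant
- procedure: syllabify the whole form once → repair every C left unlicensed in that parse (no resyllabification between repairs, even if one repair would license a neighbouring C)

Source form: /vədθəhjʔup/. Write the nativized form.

vəθəʔu

Under (C)V, the unsyllabifiable consonants are /d/, /h/, /j/, /p/ (no codas are permitted; onsets are limited to one consonant).
Deletion applies to /d/, /h/, /j/, /p/.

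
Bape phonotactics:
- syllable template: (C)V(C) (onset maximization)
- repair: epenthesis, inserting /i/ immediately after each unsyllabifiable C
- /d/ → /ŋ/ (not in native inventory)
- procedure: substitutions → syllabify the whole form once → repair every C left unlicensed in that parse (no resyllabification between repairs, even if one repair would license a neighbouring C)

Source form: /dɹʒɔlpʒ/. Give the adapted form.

ŋiɹiʒɔlpiʒi

Substitution: /d/ → /ŋ/, giving /ŋɹʒɔlpʒ/.
The consonants /ŋ/, /ɹ/, /p/, /ʒ/ cannot be parsed into a legal (C)V(C) syllable (at most one coda consonant is licensed; onsets are limited to one consonant).
Inserting the epenthetic vowel yields /ŋ/ → /ŋi/, /ɹ/ → /ɹi/, /p/ → /pi/, /ʒ/ → /ʒi/.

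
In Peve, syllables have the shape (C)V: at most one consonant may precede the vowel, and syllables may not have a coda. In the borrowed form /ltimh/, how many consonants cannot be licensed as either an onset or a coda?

The consonants /l/, /m/, /h/ cannot be parsed into a legal (C)V syllable (no codas are permitted; onsets are limited to one consonant).

3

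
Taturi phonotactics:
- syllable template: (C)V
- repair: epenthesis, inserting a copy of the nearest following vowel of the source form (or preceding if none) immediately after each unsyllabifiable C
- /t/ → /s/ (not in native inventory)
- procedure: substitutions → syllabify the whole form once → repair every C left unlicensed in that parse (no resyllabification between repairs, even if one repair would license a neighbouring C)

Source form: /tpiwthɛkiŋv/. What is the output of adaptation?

Substitution: /t/ → /s/, giving /spiwshɛkiŋv/.
Syllabifying with onset maximization leaves /s/, /w/, /s/, /ŋ/, /v/ stranded (no codas are permitted; onsets are limited to one consonant).
Epenthesis after each stranded consonant: /s/ → /si/, /w/ → /wɛ/, /s/ → /sɛ/, /ŋ/ → /ŋi/, /v/ → /vi/.

sipiwɛsɛhɛkiŋivi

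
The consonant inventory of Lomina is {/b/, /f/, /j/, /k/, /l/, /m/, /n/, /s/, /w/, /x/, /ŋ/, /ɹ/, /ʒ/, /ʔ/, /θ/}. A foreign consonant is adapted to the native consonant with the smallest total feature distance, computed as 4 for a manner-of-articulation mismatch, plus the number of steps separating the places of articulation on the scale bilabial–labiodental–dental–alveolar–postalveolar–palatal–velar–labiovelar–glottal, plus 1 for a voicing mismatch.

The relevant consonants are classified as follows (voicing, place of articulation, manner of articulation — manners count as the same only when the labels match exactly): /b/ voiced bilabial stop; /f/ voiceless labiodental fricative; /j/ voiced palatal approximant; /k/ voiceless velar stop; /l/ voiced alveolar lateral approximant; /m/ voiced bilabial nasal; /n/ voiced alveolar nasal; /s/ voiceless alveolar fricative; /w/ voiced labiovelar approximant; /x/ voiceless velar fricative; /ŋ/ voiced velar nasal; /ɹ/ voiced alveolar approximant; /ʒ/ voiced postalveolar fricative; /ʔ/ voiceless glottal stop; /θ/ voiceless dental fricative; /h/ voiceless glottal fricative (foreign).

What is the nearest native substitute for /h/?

/x/ is closest: same manner (fricative), place distance 2 (glottal→velar), same voicing; total 2. Next closest is /ʔ/ at distance 4.

x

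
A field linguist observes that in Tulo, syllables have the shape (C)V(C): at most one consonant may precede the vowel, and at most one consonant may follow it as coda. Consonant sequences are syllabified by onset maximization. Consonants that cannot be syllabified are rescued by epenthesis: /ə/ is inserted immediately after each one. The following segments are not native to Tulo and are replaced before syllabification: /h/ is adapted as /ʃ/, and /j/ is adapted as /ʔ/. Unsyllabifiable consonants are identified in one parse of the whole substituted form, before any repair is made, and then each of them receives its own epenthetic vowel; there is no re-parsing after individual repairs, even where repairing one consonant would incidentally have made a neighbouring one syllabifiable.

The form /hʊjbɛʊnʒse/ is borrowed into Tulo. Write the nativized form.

Substitution: /h/ → /ʃ/, /j/ → /ʔ/, giving /ʃʊʔbɛʊnʒse/.
Syllabifying with onset maximization leaves /ʒ/ stranded (at most one coda consonant is licensed; onsets are limited to one consonant).
Inserting the epenthetic vowel yields /ʒ/ → /ʒə/.

ʃʊʔbɛʊnʒəse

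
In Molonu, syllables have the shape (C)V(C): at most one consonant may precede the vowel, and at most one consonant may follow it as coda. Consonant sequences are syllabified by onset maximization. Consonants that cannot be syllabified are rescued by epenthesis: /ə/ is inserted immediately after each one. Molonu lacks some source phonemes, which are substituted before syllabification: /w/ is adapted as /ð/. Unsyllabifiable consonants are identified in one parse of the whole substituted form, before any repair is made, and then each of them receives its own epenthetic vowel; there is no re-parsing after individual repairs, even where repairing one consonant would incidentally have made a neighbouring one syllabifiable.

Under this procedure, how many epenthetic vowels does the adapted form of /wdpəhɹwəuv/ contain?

3

After substitution the input is /ðdpəhɹðəuv/.
The unsyllabifiable consonants are /ð/, /d/, /ɹ/; each receives one epenthetic vowel.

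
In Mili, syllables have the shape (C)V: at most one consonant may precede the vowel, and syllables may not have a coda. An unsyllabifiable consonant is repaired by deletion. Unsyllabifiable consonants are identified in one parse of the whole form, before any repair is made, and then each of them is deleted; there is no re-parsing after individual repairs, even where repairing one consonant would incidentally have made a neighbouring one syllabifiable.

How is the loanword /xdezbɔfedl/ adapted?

Syllabifying with onset maximization leaves /x/, /z/, /d/, /l/ stranded (no codas are permitted; onsets are limited to one consonant).
Each unlicensed consonant is deleted: /x/, /z/, /d/, /l/.

debɔfe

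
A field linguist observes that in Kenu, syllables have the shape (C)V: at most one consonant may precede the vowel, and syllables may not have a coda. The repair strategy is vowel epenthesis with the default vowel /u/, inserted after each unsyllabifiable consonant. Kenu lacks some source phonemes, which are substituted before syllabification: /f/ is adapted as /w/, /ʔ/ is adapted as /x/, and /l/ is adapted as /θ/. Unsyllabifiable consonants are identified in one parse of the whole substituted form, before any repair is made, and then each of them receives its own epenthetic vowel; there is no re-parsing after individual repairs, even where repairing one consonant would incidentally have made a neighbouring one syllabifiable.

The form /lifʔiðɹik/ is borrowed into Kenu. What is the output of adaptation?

Substitution: /l/ → /θ/, /f/ → /w/, /ʔ/ → /x/, giving /θiwxiðɹik/.
Under (C)V, the unsyllabifiable consonants are /w/, /ð/, /k/ (no codas are permitted; onsets are limited to one consonant).
Each unlicensed consonant becomes the onset of a new syllable: /w/ → /wu/, /ð/ → /ðu/, /k/ → /ku/.

θiwuxiðuɹiku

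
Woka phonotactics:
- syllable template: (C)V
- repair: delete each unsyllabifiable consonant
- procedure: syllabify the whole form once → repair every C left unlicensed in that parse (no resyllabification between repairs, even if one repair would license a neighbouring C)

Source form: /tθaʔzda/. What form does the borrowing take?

θada

Under (C)V, the unsyllabifiable consonants are /t/, /ʔ/, /z/ (no codas are permitted; onsets are limited to one consonant).
Each unlicensed consonant is deleted: /t/, /ʔ/, /z/.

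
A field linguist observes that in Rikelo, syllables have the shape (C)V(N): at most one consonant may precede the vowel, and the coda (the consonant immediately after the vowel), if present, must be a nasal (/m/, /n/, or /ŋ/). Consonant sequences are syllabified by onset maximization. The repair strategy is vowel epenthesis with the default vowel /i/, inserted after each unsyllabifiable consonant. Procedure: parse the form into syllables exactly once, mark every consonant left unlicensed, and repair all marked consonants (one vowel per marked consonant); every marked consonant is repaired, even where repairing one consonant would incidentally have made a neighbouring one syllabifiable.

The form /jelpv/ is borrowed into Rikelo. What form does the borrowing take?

jelipivi

Syllabifying with onset maximization leaves /l/, /p/, /v/ stranded (only a nasal (/m/, /n/, or /ŋ/) is licensed in coda position; onsets are limited to one consonant).
Each unlicensed consonant becomes the onset of a new syllable: /l/ → /li/, /p/ → /pi/, /v/ → /vi/.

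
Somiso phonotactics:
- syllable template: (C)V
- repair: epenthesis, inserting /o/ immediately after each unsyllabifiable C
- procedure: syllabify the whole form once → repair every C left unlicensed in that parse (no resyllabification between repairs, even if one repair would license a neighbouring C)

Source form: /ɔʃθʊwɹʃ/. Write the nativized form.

Under (C)V, the unsyllabifiable consonants are /ʃ/, /w/, /ɹ/, /ʃ/ (no codas are permitted; onsets are limited to one consonant).
Inserting the epenthetic vowel yields /ʃ/ → /ʃo/, /w/ → /wo/, /ɹ/ → /ɹo/, /ʃ/ → /ʃo/.

ɔʃoθʊwoɹoʃo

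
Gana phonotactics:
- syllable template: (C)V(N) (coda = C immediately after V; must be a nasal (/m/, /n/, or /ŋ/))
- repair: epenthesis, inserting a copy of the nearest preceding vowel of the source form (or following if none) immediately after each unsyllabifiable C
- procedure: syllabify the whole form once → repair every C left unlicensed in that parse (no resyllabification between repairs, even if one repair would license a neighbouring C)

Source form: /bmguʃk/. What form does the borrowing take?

bumuguʃuku

Under (C)V(N), the unsyllabifiable consonants are /b/, /m/, /ʃ/, /k/ (only a nasal (/m/, /n/, or /ŋ/) is licensed in coda position; onsets are limited to one consonant).
Each unlicensed consonant becomes the onset of a new syllable: /b/ → /bu/, /m/ → /mu/, /ʃ/ → /ʃu/, /k/ → /ku/.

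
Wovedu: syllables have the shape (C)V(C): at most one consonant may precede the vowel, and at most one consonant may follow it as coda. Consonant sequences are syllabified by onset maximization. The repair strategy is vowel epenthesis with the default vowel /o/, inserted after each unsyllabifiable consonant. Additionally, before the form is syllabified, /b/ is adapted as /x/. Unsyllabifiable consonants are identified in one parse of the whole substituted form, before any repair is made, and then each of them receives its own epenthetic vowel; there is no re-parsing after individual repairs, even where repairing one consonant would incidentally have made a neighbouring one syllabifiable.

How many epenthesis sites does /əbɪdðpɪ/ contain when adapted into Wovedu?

1

After substitution the input is /əxɪdðpɪ/.
The unsyllabifiable consonants are /ð/; each receives one epenthetic vowel.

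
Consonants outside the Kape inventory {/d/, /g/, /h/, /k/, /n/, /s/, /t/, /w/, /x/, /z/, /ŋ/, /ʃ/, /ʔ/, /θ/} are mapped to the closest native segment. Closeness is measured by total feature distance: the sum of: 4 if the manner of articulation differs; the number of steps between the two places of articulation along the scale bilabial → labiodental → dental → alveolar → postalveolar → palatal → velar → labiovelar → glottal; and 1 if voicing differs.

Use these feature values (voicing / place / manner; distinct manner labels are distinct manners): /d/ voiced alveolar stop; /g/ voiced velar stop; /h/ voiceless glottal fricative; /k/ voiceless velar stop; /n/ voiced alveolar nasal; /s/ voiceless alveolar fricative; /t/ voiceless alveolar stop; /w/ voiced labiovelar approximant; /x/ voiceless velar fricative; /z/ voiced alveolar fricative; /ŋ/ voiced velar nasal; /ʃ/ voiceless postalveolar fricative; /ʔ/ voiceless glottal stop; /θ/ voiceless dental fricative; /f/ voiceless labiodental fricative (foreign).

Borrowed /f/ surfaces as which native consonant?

/θ/ is closest: same manner (fricative), place distance 1 (labiodental→dental), same voicing; total 1. Next closest is /s/ at distance 2.

θ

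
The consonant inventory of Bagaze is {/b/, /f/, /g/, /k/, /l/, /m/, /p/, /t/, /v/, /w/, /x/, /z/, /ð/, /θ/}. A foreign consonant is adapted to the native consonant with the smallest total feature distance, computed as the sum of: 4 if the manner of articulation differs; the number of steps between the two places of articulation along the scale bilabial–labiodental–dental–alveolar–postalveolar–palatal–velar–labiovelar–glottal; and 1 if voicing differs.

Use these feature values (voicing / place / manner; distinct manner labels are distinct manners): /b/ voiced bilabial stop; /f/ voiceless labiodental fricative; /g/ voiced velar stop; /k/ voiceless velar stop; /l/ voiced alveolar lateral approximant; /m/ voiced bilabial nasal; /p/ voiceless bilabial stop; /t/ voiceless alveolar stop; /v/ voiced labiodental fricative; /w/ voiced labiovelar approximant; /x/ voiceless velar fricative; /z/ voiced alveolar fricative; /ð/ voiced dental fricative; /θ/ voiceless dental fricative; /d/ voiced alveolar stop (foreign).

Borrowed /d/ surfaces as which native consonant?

t

/t/ is closest: same manner (stop), place distance 0 (alveolar→alveolar), voicing differs (+1); total 1. Next closest is /b/ at distance 3.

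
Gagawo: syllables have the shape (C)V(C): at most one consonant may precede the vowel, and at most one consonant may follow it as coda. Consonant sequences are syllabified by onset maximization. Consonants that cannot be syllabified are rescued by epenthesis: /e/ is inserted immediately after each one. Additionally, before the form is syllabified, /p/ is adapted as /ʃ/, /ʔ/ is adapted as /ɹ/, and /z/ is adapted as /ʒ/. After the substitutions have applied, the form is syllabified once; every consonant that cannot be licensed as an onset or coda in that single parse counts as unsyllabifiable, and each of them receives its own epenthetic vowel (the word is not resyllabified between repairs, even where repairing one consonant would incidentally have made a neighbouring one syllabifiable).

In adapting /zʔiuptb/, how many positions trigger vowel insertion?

3

After substitution the input is /ʒɹiuʃtb/.
The unsyllabifiable consonants are /ʒ/, /t/, /b/; each receives one epenthetic vowel.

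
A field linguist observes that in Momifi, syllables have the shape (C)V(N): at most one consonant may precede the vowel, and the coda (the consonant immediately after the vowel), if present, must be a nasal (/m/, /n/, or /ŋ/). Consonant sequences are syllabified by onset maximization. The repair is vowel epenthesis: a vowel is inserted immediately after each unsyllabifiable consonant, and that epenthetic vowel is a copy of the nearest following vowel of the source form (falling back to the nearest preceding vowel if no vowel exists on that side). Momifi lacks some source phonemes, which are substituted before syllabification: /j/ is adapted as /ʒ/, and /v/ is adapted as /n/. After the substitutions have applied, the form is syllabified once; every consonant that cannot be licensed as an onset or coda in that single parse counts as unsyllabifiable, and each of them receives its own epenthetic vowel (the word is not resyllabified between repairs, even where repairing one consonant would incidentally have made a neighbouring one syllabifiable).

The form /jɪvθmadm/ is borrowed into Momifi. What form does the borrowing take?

ʒɪnθamadama

Substitution: /j/ → /ʒ/, /v/ → /n/, giving /ʒɪnθmadm/.
The consonants /θ/, /d/, /m/ cannot be parsed into a legal (C)V(N) syllable (only a nasal (/m/, /n/, or /ŋ/) is licensed in coda position; onsets are limited to one consonant).
Inserting the epenthetic vowel yields /θ/ → /θa/, /d/ → /da/, /m/ → /ma/.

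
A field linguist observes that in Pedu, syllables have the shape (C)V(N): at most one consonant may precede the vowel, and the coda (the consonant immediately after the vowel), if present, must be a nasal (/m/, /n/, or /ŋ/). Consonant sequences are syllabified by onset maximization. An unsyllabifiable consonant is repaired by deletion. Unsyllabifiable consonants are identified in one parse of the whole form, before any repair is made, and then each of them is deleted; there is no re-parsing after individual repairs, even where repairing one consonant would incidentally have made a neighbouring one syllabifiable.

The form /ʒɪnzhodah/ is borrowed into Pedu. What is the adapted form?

The consonants /z/, /h/ cannot be parsed into a legal (C)V(N) syllable (only a nasal (/m/, /n/, or /ŋ/) is licensed in coda position; onsets are limited to one consonant).
Deleting the stranded consonants removes /z/, /h/.

ʒɪnhoda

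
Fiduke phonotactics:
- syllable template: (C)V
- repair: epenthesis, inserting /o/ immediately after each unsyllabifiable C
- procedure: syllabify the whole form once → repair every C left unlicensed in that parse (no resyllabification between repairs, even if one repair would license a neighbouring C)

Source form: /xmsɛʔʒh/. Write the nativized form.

Syllabifying with onset maximization leaves /x/, /m/, /ʔ/, /ʒ/, /h/ stranded (no codas are permitted; onsets are limited to one consonant).
Inserting the epenthetic vowel yields /x/ → /xo/, /m/ → /mo/, /ʔ/ → /ʔo/, /ʒ/ → /ʒo/, /h/ → /ho/.

xomosɛʔoʒoho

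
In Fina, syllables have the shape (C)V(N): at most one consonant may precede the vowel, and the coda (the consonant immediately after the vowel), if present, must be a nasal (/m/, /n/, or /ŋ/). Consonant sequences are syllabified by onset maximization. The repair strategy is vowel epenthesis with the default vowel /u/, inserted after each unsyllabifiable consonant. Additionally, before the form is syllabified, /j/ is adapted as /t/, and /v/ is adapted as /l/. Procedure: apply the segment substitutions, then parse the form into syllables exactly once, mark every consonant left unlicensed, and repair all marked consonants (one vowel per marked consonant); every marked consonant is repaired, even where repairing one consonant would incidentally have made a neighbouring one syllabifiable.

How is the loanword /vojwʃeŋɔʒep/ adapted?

Substitution: /v/ → /l/, /j/ → /t/, giving /lotwʃeŋɔʒep/.
The consonants /t/, /w/, /p/ cannot be parsed into a legal (C)V(N) syllable (only a nasal (/m/, /n/, or /ŋ/) is licensed in coda position; onsets are limited to one consonant).
Epenthesis after each stranded consonant: /t/ → /tu/, /w/ → /wu/, /p/ → /pu/.

lotuwuʃeŋɔʒepu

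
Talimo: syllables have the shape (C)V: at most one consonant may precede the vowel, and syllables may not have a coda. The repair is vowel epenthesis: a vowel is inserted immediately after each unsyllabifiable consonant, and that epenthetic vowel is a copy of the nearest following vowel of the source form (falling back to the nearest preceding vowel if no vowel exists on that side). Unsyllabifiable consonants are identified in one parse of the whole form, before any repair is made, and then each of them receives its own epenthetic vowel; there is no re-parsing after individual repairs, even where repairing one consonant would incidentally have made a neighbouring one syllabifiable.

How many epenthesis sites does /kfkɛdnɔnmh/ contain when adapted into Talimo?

The unsyllabifiable consonants are /k/, /f/, /d/, /n/, /m/, /h/; each receives one epenthetic vowel.

6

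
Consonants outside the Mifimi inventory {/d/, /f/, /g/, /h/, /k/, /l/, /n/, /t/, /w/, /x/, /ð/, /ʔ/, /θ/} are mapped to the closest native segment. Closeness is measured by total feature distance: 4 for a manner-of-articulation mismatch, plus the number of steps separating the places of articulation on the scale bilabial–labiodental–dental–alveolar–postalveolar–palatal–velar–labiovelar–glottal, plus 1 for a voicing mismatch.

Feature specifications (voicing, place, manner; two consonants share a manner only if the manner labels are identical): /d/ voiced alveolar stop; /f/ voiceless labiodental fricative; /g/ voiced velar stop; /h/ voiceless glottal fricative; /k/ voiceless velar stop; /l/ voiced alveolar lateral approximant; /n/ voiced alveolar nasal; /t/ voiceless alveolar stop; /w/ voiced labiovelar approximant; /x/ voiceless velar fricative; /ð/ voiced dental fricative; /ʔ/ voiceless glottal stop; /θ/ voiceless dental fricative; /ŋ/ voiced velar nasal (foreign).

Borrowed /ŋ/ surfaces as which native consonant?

n

/n/ is closest: same manner (nasal), place distance 3 (velar→alveolar), same voicing; total 3. Next closest is /g/ at distance 4.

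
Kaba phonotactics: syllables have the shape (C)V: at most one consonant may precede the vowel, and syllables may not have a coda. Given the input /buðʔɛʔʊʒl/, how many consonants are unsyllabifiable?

Syllabifying with onset maximization leaves /ð/, /ʒ/, /l/ stranded (no codas are permitted; onsets are limited to one consonant).

3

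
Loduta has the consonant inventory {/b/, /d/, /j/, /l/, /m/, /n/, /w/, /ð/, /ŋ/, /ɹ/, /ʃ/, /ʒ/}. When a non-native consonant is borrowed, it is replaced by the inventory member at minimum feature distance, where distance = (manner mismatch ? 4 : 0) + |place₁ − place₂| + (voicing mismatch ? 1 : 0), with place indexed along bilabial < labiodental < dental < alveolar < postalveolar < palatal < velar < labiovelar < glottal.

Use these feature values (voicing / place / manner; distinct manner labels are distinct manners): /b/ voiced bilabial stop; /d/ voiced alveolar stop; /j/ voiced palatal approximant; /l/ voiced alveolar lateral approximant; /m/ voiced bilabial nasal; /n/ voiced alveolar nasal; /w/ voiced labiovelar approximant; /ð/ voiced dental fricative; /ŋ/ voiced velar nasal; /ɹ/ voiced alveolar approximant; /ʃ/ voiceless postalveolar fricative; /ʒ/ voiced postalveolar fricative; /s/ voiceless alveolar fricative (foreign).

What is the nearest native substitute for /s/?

/ʃ/ is closest: same manner (fricative), place distance 1 (alveolar→postalveolar), same voicing; total 1. Next closest is /ð/ at distance 2.

ʃ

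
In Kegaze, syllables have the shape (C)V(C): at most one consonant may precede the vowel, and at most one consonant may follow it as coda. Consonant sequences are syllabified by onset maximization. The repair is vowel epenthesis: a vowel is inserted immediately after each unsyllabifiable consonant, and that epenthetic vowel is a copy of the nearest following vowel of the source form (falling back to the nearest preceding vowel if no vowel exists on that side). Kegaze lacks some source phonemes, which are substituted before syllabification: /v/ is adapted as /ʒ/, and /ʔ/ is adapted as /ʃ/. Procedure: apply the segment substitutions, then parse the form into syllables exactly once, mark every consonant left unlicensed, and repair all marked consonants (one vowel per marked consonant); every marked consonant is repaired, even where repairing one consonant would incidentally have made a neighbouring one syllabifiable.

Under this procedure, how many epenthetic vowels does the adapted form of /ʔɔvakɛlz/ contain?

After substitution the input is /ʃɔʒakɛlz/.
The unsyllabifiable consonants are /z/; each receives one epenthetic vowel.

1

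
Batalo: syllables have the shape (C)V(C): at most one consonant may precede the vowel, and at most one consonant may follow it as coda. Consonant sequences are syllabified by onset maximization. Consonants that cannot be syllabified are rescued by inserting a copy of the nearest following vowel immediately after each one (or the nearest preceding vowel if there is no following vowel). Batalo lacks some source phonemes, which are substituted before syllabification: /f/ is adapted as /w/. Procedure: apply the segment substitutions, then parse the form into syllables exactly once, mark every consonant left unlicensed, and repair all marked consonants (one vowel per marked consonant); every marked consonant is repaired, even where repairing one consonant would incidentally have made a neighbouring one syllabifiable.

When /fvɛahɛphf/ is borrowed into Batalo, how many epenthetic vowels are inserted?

After substitution the input is /wvɛahɛphw/.
The unsyllabifiable consonants are /w/, /h/, /w/; each receives one epenthetic vowel.

3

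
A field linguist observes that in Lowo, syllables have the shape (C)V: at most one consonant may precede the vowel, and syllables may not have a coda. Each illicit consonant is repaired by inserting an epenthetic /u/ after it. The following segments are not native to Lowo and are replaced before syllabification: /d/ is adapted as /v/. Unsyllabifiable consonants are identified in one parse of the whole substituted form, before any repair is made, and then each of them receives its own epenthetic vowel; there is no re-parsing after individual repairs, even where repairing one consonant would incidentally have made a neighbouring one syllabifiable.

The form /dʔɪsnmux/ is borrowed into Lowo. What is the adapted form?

vuʔɪsunumuxu

Substitution: /d/ → /v/, giving /vʔɪsnmux/.
The consonants /v/, /s/, /n/, /x/ cannot be parsed into a legal (C)V syllable (no codas are permitted; onsets are limited to one consonant).
Epenthesis after each stranded consonant: /v/ → /vu/, /s/ → /su/, /n/ → /nu/, /x/ → /xu/.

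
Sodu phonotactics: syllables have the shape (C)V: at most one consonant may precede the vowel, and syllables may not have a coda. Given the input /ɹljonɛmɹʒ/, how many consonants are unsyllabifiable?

5

Under (C)V, the unsyllabifiable consonants are /ɹ/, /l/, /m/, /ɹ/, /ʒ/ (no codas are permitted; onsets are limited to one consonant).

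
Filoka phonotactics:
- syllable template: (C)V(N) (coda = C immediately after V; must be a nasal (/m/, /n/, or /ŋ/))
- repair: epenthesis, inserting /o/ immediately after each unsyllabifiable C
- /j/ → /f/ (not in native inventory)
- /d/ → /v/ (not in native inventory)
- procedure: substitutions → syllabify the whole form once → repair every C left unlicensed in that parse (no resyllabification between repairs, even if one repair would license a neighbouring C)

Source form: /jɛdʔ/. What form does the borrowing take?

fɛvoʔo

Substitution: /j/ → /f/, /d/ → /v/, giving /fɛvʔ/.
Syllabifying with onset maximization leaves /v/, /ʔ/ stranded (only a nasal (/m/, /n/, or /ŋ/) is licensed in coda position; onsets are limited to one consonant).
Epenthesis after each stranded consonant: /v/ → /vo/, /ʔ/ → /ʔo/.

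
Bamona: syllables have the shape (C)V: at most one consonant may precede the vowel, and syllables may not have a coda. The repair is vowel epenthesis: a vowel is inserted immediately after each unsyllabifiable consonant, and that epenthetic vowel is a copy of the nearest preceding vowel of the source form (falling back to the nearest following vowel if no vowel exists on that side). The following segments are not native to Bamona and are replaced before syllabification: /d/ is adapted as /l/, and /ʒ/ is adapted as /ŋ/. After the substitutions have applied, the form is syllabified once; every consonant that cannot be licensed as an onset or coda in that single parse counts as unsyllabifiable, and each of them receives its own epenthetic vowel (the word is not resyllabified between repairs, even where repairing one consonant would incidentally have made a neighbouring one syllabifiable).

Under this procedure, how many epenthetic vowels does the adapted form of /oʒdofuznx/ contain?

4

After substitution the input is /oŋlofuznx/.
The unsyllabifiable consonants are /ŋ/, /z/, /n/, /x/; each receives one epenthetic vowel.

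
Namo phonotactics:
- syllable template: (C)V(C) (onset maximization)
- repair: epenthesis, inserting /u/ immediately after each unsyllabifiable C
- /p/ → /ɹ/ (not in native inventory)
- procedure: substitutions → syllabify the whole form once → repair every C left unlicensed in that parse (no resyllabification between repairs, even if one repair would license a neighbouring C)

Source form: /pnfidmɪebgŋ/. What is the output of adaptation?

ɹunufidmɪebguŋu

Substitution: /p/ → /ɹ/, giving /ɹnfidmɪebgŋ/.
Syllabifying with onset maximization leaves /ɹ/, /n/, /g/, /ŋ/ stranded (at most one coda consonant is licensed; onsets are limited to one consonant).
Epenthesis after each stranded consonant: /ɹ/ → /ɹu/, /n/ → /nu/, /g/ → /gu/, /ŋ/ → /ŋu/.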